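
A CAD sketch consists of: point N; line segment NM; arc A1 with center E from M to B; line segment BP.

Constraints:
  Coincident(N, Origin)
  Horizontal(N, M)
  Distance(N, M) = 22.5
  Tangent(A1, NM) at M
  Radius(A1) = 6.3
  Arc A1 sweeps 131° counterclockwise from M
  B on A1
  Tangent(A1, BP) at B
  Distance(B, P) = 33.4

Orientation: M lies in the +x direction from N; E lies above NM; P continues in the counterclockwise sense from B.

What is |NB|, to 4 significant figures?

29.18

N is at the origin; NM is horizontal with |NM| = 22.5 and M on the +x side, so M = (22.50, 0.000). Tangency of A1 to NM means the radius EM is perpendicular to NM, so E = M + (0, 6.3) = (22.50, 6.300). On A1, M sits at bearing -90° from E; a 131° counterclockwise sweep puts B at bearing 41°, so B = E + 6.3·(cos 41°, sin 41°) = (27.25, 10.43). Then |NB| = |B − N| = 29.18.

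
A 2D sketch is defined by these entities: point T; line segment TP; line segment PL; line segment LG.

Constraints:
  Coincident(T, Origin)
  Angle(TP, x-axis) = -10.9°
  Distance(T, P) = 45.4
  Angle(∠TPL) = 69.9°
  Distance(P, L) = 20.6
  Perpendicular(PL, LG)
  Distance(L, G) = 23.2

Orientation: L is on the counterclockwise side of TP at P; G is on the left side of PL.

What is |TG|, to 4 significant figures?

20.07

T is at the origin; TP runs at -10.9° with length 45.4, so P = 45.4·(cos -10.9°, sin -10.9°) = (44.58, -8.585). ∠TPL = 69.9°, so PL runs at -10.9° + (180° − 69.9°) = 99.20° from the x-axis; with |PL| = 20.6, L = P + 20.6·(cos 99.20°, sin 99.20°) = (41.29, 11.75). PL is perpendicular to LG; with |LG| = 23.2 on the left of PL, G = L + 23.2·(-0.9871, -0.1599) = (18.39, 8.041). Then |TG| = |G − T| = 20.07.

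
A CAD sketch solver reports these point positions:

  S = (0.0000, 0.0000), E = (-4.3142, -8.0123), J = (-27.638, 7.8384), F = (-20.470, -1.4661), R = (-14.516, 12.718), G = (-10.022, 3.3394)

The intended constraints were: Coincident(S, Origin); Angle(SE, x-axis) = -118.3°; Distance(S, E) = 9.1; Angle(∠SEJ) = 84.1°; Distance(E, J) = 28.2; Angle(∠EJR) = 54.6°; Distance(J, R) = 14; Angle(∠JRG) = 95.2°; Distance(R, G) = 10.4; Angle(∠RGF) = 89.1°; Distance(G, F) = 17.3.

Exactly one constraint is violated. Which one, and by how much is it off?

Distance(G, F) = 17.3 — off by 5.80.

S = (0.00, 0.00) ✓; SE at -118.3° ✓; |SE| = 9.100 ✓; ∠SEJ = 84.10° ✓; |EJ| = 28.20 ✓; ∠EJR = 54.60° ✓; |JR| = 14.00 ✓; ∠JRG = 95.20° ✓; |RG| = 10.40 ✓; ∠RGF = 89.10° ✓; |GF| = 11.50 ✗.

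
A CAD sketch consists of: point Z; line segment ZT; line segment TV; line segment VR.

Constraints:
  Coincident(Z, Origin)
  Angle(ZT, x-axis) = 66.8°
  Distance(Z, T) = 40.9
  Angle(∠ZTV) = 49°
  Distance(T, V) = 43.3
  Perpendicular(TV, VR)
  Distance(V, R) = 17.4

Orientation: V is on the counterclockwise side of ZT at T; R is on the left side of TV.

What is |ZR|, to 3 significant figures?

21.3

Z is at the origin; ZT runs at 66.8° with length 40.9, so T = 40.9·(cos 66.8°, sin 66.8°) = (16.1, 37.6). ∠ZTV = 49.0°, so TV runs at 66.8° + (180° − 49.0°) = 198° from the x-axis; with |TV| = 43.3, V = T + 43.3·(cos 198°, sin 198°) = (-25.1, 24.4). TV ⟂ VR; with |VR| = 17.4 on the left of TV, R = V + 17.4·(0.306, -0.952) = (-19.8, 7.79). Then |ZR| = |R − Z| = 21.3.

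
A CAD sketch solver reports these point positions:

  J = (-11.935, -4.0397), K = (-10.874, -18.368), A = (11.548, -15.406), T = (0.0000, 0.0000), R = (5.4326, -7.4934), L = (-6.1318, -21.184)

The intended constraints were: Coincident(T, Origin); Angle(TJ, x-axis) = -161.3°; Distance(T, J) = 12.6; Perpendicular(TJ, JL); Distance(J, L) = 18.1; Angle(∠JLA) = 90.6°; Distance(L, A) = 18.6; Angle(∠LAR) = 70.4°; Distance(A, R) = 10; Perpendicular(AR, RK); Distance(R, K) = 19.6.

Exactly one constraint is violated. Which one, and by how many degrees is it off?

Perpendicular(AR, RK) — off by 4.00°.

T = (0.00, 0.00) ✓; TJ at -161.3° ✓; |TJ| = 12.60 ✓; ∠(TJ, JL) = 90.00° ✓; |JL| = 18.10 ✓; ∠JLA = 90.60° ✓; |LA| = 18.60 ✓; ∠LAR = 70.40° ✓; |AR| = 10.00 ✓; ∠(AR, RK) = 86.00° ✗; |RK| = 19.60 ✓.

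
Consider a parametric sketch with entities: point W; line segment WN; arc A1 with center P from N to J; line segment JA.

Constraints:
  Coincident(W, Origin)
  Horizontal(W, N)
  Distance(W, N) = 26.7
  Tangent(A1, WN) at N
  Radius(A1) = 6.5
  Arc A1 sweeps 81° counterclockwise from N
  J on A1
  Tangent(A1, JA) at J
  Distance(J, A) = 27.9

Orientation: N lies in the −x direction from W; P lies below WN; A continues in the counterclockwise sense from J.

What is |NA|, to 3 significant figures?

34.8

On A1, N sits at bearing 90° from P; an 81° counterclockwise sweep puts J at bearing 171°, so J = P + 6.5·(cos 171°, sin 171°) = (-33.1, -5.48). A1 meets JA tangentially, so PJ is at right angles to JA, so JA runs along (−sin 171°, cos 171°); with |JA| = 27.9, A = (-37.5, -33.0). Then |NA| = |A − N| = 34.8.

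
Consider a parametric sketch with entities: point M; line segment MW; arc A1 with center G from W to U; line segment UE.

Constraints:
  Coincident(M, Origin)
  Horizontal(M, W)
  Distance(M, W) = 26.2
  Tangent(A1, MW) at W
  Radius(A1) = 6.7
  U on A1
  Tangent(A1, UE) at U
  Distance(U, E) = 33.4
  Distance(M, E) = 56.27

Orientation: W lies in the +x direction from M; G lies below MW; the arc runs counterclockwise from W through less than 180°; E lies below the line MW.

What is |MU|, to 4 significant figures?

23.85

M is at the origin; MW is horizontal with |MW| = 26.2 and W on the +x side, so W = (26.20, 0.000). Since A1 is tangent to MW there, GW ⟂ MW, so G = W + (0, -6.7) = (26.20, -6.700). Since GU ⟂ UE (tangency), |GE| = √(6.7² + 33.4²) = 34.07 regardless of where U sits on A1. So E lies on both circle(M, 56.27) and circle(G, 34.07); the below-MW intersection is E = (42.94, -36.37). U is the foot of the tangent from E: U = (21.13, -11.08).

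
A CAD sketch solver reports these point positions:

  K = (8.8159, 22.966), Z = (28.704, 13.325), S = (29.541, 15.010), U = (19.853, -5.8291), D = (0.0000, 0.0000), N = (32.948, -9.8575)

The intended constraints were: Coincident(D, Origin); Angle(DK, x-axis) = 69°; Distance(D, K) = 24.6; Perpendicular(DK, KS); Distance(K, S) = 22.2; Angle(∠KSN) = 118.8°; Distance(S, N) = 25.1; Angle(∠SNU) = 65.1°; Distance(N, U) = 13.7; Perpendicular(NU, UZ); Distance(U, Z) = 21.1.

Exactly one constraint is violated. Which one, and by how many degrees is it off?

Perpendicular(NU, UZ) — off by 7.70°.

D = (0.00, 0.00) ✓; DK at 69.00° ✓; |DK| = 24.60 ✓; ∠(DK, KS) = 90.00° ✓; |KS| = 22.20 ✓; ∠KSN = 118.8° ✓; |SN| = 25.10 ✓; ∠SNU = 65.10° ✓; |NU| = 13.70 ✓; ∠(NU, UZ) = 97.70° ✗; |UZ| = 21.10 ✓.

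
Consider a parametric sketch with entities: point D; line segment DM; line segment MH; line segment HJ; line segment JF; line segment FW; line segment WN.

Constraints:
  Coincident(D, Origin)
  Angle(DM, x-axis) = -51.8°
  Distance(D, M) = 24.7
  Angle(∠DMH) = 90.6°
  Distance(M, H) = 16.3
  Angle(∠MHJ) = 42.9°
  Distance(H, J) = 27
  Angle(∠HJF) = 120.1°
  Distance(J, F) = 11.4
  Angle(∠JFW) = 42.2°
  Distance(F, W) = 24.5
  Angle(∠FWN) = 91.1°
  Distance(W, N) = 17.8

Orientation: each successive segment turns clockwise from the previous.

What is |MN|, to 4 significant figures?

25.86

D is at the origin; DM runs at -51.8° with length 24.7, so M = (15.27, -19.41). ∠DMH = 90.6° gives MH at -141.2° from the x-axis; with |MH| = 16.3, H = (2.571, -29.62). ∠MHJ = 42.9° gives HJ at 81.70° from the x-axis; with |HJ| = 27.0, J = (6.469, -2.907). ∠HJF = 120.1° gives JF at 21.80° from the x-axis; with |JF| = 11.4, F = (17.05, 1.326). ∠JFW = 42.2° gives FW at -116.0° from the x-axis; with |FW| = 24.5, W = (6.314, -20.69). ∠FWN = 91.1° gives WN at 155.1° from the x-axis; with |WN| = 17.8, N = (-9.832, -13.20). Then |MN| = |N − M| = 25.86.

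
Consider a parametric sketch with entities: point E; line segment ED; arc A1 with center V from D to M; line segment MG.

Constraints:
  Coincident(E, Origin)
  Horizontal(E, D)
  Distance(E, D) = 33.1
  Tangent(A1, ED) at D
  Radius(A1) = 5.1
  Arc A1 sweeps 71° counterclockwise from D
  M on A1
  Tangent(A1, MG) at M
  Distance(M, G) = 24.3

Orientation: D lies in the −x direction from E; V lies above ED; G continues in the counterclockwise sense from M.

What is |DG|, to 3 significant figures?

29.3

E is at the origin; ED is horizontal with |ED| = 33.1 and D on the −x side, so D = (-33.1, 0.00). A1 meets ED tangentially, so VD is at right angles to ED, so V = D + (0, 5.1) = (-33.1, 5.10). On A1, D sits at bearing -90° from V; a 71° counterclockwise sweep puts M at bearing -19°, so M = V + 5.1·(cos -19°, sin -19°) = (-28.3, 3.44). Tangency of A1 to MG means the radius VM is perpendicular to MG, so MG runs along (−sin -19°, cos -19°); with |MG| = 24.3, G = (-20.4, 26.4). Then |DG| = |G − D| = 29.3.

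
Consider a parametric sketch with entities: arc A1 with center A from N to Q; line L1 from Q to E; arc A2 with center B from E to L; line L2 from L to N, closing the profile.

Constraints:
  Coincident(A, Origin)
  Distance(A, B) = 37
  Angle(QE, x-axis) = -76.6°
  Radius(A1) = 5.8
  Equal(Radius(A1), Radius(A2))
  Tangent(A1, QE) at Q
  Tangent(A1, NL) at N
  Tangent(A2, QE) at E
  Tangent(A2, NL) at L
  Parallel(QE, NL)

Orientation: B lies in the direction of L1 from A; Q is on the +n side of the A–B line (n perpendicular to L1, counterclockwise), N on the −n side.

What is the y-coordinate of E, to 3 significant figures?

-34.6

The slot axis is L1's direction at -76.6°, so u = (cos -76.6°, sin -76.6°) = (0.232, -0.973) and n = (−sin -76.6°, cos -76.6°) = (0.973, 0.232). A is at the origin and B lies 37.0 along u from A, so B = 37.0·u = (8.57, -36.0). Tangency of A1 to both parallel lines with radius 5.8 puts Q and N at A ± 5.8·n: Q = (5.64, 1.34), N = (-5.64, -1.34). Equal radii place E and L the same way about B: E = B + 5.8·n = (14.2, -34.6), L = B − 5.8·n = (2.93, -37.3). So E.y = -34.6.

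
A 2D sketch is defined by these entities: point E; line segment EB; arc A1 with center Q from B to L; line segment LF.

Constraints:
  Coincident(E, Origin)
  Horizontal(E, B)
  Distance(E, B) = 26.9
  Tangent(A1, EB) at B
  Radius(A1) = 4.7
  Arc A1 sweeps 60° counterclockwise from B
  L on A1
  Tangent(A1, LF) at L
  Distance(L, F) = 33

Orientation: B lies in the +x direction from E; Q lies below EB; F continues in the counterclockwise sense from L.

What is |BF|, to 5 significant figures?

37.145

E is at the origin; E and B share the same y with |EB| = 26.9 and B on the +x side, so B = (26.900, 0.0000). The tangent condition forces QB to be normal to EB, so Q = B + (0, -4.7) = (26.900, -4.7000). On A1, B sits at bearing 90° from Q; a 60° counterclockwise sweep puts L at bearing 150°, so L = Q + 4.7·(cos 150°, sin 150°) = (22.830, -2.3500). Tangency of A1 to LF means the radius QL is perpendicular to LF, so LF runs along (−sin 150°, cos 150°); with |LF| = 33.0, F = (6.3297, -30.929). Then |BF| = |F − B| = 37.145.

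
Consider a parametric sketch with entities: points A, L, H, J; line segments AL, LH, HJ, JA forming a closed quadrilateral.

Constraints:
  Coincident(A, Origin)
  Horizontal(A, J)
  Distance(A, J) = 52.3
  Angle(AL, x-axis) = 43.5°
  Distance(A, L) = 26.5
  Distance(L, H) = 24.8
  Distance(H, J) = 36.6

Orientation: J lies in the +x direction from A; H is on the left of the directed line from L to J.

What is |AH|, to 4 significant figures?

51.26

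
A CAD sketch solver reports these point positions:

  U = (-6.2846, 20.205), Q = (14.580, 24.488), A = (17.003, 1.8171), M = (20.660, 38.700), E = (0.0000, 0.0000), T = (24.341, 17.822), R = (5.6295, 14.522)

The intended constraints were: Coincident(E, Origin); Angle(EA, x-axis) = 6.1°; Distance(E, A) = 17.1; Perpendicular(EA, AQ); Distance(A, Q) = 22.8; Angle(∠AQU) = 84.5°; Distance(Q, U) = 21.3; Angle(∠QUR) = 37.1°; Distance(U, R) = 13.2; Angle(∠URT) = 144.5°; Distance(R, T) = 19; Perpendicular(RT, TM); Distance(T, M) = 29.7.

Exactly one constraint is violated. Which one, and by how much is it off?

Distance(T, M) = 29.7 — off by 8.50.

E = (0.00, 0.00) ✓; EA at 6.100° ✓; |EA| = 17.10 ✓; ∠(EA, AQ) = 90.00° ✓; |AQ| = 22.80 ✓; ∠AQU = 84.50° ✓; |QU| = 21.30 ✓; ∠QUR = 37.10° ✓; |UR| = 13.20 ✓; ∠URT = 144.5° ✓; |RT| = 19.00 ✓; ∠(RT, TM) = 90.00° ✓; |TM| = 21.20 ✗.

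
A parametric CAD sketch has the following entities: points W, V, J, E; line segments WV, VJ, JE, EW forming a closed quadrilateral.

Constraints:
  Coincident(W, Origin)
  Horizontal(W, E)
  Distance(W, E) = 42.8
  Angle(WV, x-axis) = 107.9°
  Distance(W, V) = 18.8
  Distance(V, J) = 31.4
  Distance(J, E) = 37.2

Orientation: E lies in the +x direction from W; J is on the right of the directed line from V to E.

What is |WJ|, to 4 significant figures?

12.89

Checks: |VJ| = 31.40 ✓; |JE| = 37.20 ✓.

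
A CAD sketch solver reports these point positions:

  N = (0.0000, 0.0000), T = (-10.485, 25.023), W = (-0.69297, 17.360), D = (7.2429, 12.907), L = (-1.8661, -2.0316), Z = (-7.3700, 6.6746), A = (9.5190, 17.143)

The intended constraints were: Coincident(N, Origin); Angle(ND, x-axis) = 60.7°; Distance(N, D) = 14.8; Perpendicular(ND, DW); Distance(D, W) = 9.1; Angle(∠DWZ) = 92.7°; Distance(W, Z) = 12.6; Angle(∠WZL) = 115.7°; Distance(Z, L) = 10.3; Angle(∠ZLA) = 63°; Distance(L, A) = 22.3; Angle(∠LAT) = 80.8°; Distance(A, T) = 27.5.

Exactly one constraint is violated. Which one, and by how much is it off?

Distance(A, T) = 27.5 — off by 6.00.

N = (0.00, 0.00) ✓; ND at 60.70° ✓; |ND| = 14.80 ✓; ∠(ND, DW) = 90.00° ✓; |DW| = 9.100 ✓; ∠DWZ = 92.70° ✓; |WZ| = 12.60 ✓; ∠WZL = 115.7° ✓; |ZL| = 10.30 ✓; ∠ZLA = 63.00° ✓; |LA| = 22.30 ✓; ∠LAT = 80.80° ✓; |AT| = 21.50 ✗.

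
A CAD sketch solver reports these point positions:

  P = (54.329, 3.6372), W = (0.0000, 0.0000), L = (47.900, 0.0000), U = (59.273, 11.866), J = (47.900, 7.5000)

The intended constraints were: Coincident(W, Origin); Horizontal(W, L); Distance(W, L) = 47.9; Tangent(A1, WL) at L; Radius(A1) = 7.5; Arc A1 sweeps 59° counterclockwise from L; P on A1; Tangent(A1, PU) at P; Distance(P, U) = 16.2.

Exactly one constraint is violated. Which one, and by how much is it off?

Distance(P, U) = 16.2 — off by 6.60.

W = (0.00, 0.00) ✓; W.y = 0.00, L.y = 0.00 ✓; |WL| = 47.90 ✓; ∠(JL, LW) = 90.00° ✓; |JL| = 7.500 ✓; bearing(J→P) − bearing(J→L) = 59.00° ✓; |JP| = 7.500 ✓; ∠(JP, PU) = 90.00° ✓; |PU| = 9.600 ✗.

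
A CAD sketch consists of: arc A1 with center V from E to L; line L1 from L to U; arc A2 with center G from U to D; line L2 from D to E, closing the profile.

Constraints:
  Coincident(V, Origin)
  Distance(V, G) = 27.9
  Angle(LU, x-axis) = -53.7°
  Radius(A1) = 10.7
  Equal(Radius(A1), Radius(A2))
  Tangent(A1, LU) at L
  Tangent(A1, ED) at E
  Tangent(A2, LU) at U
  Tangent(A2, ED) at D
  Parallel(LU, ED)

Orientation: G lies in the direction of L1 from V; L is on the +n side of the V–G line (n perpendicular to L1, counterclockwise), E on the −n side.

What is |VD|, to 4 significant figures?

29.88

Tangency of A1 to both parallel lines with radius 10.7 puts L and E at V ± 10.7·n: L = (8.623, 6.335), E = (-8.623, -6.335). Equal radii place U and D the same way about G: U = G + 10.7·n = (25.14, -16.15), D = G − 10.7·n = (7.894, -28.82). Then |VD| = |D − V| = 29.88.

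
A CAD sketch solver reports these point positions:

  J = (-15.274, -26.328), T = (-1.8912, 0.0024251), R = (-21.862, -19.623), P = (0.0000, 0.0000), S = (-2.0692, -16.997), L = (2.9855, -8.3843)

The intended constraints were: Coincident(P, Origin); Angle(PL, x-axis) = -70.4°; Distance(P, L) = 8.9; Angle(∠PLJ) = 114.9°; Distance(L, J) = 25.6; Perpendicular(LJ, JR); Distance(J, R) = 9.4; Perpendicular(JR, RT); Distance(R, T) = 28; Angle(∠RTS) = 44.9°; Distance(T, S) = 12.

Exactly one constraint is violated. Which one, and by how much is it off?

Distance(T, S) = 12 — off by 5.00.

P = (0.00, 0.00) ✓; PL at -70.40° ✓; |PL| = 8.900 ✓; ∠PLJ = 114.9° ✓; |LJ| = 25.60 ✓; ∠(LJ, JR) = 90.00° ✓; |JR| = 9.400 ✓; ∠(JR, RT) = 90.00° ✓; |RT| = 28.00 ✓; ∠RTS = 44.90° ✓; |TS| = 17.00 ✗.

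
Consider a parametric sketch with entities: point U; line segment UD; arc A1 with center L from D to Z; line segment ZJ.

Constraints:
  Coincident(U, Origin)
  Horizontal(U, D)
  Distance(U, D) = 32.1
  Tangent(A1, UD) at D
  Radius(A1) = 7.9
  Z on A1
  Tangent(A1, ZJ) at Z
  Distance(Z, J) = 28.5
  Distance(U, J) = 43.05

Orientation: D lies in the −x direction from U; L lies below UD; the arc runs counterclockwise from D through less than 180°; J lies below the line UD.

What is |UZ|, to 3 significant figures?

40.6

Checks: |LZ| = 7.900 ✓; ∠(LZ, ZJ) = 90.00° ✓; |ZJ| = 28.50 ✓; |UJ| = 43.05 ✓.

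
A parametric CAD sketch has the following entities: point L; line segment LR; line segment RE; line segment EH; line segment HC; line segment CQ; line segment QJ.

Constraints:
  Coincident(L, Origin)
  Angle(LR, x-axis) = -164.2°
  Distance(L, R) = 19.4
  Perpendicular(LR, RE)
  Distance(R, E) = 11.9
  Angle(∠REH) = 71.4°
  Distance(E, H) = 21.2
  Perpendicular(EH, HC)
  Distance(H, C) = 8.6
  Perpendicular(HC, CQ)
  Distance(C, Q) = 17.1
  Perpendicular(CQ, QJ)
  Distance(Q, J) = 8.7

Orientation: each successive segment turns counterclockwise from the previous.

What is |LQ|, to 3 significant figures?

18.4

L is at the origin; LR runs at -164.2° with length 19.4, so R = (-18.7, -5.28). LR is perpendicular to RE, so RE runs at -74.2°; with |RE| = 11.9, E = (-15.4, -16.7). ∠REH = 71.4° gives EH at 34.4° from the x-axis; with |EH| = 21.2, H = (2.07, -4.76). EH ⟂ HC, so HC runs at 124°; with |HC| = 8.6, C = (-2.79, 2.34). HC ⟂ CQ, so CQ runs at -146°; with |CQ| = 17.1, Q = (-16.9, -7.32). Then |LQ| = |Q − L| = 18.4.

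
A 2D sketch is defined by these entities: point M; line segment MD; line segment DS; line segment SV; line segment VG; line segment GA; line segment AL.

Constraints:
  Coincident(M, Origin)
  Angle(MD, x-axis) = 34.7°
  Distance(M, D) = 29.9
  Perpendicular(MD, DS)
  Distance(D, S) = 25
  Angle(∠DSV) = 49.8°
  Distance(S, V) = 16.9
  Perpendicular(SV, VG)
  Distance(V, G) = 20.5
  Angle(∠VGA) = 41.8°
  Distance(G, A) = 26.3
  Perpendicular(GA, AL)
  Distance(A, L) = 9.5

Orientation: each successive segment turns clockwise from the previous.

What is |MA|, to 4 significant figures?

39.62

M is at the origin; MD runs at 34.7° with length 29.9, so D = (24.58, 17.02). The perpendicularity gives DS at right angles to MD, so DS runs at -55.30°; with |DS| = 25.0, S = (38.81, -3.532). ∠DSV = 49.8° gives SV at 174.5° from the x-axis; with |SV| = 16.9, V = (21.99, -1.912). SV is perpendicular to VG, so VG runs at 84.50°; with |VG| = 20.5, G = (23.96, 18.49). ∠VGA = 41.8° gives GA at -53.70° from the x-axis; with |GA| = 26.3, A = (39.53, -2.703). Then |MA| = |A − M| = 39.62.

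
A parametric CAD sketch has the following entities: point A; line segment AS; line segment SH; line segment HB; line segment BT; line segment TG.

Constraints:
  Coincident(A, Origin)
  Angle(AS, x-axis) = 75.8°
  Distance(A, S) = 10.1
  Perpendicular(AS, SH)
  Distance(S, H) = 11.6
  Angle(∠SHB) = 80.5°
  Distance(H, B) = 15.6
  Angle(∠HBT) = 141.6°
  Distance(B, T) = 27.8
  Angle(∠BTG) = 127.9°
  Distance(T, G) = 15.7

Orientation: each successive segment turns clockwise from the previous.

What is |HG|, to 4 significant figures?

49.74

A is at the origin; AS runs at 75.8° with length 10.1, so S = (2.478, 9.791). AS is perpendicular to SH, so SH runs at -14.20°; with |SH| = 11.6, H = (13.72, 6.946). ∠SHB = 80.5° gives HB at -113.7° from the x-axis; with |HB| = 15.6, B = (7.453, -7.339). ∠HBT = 141.6° gives BT at -152.1° from the x-axis; with |BT| = 27.8, T = (-17.12, -20.35). ∠BTG = 127.9° gives TG at 155.8° from the x-axis; with |TG| = 15.7, G = (-31.44, -13.91). Then |HG| = |G − H| = 49.74.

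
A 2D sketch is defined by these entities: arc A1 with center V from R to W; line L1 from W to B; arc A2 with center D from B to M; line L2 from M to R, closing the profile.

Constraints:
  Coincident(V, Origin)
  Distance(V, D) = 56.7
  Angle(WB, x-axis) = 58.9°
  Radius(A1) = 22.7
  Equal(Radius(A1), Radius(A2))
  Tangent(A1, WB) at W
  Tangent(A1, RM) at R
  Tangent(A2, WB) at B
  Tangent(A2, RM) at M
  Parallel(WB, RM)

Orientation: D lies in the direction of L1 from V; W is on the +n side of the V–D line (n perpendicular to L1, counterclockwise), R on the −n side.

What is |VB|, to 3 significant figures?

61.1

Tangency of A1 to both parallel lines with radius 22.7 puts W and R at V ± 22.7·n: W = (-19.4, 11.7), R = (19.4, -11.7). Equal radii place B and M the same way about D: B = D + 22.7·n = (9.85, 60.3), M = D − 22.7·n = (48.7, 36.8). Then |VB| = |B − V| = 61.1.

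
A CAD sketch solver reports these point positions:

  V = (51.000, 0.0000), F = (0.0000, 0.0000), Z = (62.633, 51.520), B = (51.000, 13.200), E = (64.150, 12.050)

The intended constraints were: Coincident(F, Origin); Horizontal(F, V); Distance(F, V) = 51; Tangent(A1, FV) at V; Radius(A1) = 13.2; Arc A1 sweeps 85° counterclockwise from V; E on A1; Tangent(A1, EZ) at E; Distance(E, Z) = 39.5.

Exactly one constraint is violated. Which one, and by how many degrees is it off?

Tangent(A1, EZ) at E — off by 7.20°.

F = (0.00, 0.00) ✓; F.y = 0.00, V.y = 0.00 ✓; |FV| = 51.00 ✓; ∠(BV, VF) = 90.00° ✓; |BV| = 13.20 ✓; bearing(B→E) − bearing(B→V) = 85.00° ✓; |BE| = 13.20 ✓; ∠(BE, EZ) = 82.80° ✗; |EZ| = 39.50 ✓.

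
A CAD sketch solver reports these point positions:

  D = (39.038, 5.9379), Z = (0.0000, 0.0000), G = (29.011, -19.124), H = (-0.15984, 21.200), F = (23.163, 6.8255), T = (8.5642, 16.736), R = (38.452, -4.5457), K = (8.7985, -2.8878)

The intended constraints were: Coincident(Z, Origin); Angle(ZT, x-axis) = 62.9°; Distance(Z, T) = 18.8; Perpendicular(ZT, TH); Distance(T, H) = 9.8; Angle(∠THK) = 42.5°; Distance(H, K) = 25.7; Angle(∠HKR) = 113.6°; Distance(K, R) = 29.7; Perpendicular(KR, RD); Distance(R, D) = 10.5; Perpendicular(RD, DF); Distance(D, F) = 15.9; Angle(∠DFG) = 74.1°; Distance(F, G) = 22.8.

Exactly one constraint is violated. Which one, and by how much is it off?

Distance(F, G) = 22.8 — off by 3.80.

Z = (0.00, 0.00) ✓; ZT at 62.90° ✓; |ZT| = 18.80 ✓; ∠(ZT, TH) = 90.00° ✓; |TH| = 9.800 ✓; ∠THK = 42.50° ✓; |HK| = 25.70 ✓; ∠HKR = 113.6° ✓; |KR| = 29.70 ✓; ∠(KR, RD) = 90.00° ✓; |RD| = 10.50 ✓; ∠(RD, DF) = 90.00° ✓; |DF| = 15.90 ✓; ∠DFG = 74.10° ✓; |FG| = 26.60 ✗.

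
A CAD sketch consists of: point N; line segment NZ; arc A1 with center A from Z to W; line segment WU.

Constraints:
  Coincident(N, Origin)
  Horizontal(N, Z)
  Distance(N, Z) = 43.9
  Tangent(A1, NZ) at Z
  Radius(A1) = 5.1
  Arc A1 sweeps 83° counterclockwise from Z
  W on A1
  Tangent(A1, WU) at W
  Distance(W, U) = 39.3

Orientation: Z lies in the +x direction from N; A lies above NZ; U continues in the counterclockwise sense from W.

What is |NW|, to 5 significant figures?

49.166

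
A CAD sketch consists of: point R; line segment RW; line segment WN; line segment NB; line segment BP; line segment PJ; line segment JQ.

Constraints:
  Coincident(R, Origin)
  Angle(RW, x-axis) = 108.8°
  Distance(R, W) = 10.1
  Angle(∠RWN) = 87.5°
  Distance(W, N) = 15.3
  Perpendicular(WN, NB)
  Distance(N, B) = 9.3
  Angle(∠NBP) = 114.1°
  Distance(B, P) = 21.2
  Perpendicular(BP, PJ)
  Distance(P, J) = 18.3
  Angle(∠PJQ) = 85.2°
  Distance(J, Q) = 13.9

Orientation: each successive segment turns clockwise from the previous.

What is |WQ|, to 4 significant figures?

3.703

R is at the origin; RW runs at 108.8° with length 10.1, so W = (-3.255, 9.561). ∠RWN = 87.5° gives WN at 16.30° from the x-axis; with |WN| = 15.3, N = (11.43, 13.86). The perpendicularity gives NB at right angles to WN, so NB runs at -73.70°; with |NB| = 9.3, B = (14.04, 4.929). ∠NBP = 114.1° gives BP at -139.6° from the x-axis; with |BP| = 21.2, P = (-2.104, -8.811). BP ⟂ PJ, so PJ runs at 130.4°; with |PJ| = 18.3, J = (-13.96, 5.125). ∠PJQ = 85.2° gives JQ at 35.60° from the x-axis; with |JQ| = 13.9, Q = (-2.663, 13.22). Then |WQ| = |Q − W| = 3.703.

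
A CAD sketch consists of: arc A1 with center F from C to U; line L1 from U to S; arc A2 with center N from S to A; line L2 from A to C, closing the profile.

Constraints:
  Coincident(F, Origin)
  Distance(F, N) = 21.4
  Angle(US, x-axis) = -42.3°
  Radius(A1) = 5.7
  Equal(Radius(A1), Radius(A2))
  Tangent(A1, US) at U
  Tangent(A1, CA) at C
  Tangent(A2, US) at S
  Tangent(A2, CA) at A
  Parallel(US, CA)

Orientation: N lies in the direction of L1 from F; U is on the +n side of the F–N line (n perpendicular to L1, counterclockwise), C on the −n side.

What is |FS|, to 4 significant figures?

22.15

The slot axis is L1's direction at -42.3°, so u = (cos -42.3°, sin -42.3°) = (0.7396, -0.6730) and n = (−sin -42.3°, cos -42.3°) = (0.6730, 0.7396). F is at the origin and N lies 21.4 along u from F, so N = 21.4·u = (15.83, -14.40). Tangency of A1 to both parallel lines with radius 5.7 puts U and C at F ± 5.7·n: U = (3.836, 4.216), C = (-3.836, -4.216). Equal radii place S and A the same way about N: S = N + 5.7·n = (19.66, -10.19), A = N − 5.7·n = (11.99, -18.62). Then |FS| = |S − F| = 22.15.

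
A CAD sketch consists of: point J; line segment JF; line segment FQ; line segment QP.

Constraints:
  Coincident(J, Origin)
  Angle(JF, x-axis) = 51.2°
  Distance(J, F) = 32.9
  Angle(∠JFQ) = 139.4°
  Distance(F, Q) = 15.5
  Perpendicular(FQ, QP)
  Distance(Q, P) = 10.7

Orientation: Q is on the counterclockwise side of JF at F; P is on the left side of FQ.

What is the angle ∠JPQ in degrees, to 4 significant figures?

104.8°

J is at the origin; JF runs at 51.2° with length 32.9, so F = 32.9·(cos 51.2°, sin 51.2°) = (20.62, 25.64). ∠JFQ = 139.4°, so FQ runs at 51.2° + (180° − 139.4°) = 91.80° from the x-axis; with |FQ| = 15.5, Q = F + 15.5·(cos 91.80°, sin 91.80°) = (20.13, 41.13). FQ ⟂ QP; with |QP| = 10.7 on the left of FQ, P = Q + 10.7·(-0.9995, -0.03141) = (9.434, 40.80). Then cos ∠JPQ = PJ·PQ / (|PJ||PQ|), giving 104.8°.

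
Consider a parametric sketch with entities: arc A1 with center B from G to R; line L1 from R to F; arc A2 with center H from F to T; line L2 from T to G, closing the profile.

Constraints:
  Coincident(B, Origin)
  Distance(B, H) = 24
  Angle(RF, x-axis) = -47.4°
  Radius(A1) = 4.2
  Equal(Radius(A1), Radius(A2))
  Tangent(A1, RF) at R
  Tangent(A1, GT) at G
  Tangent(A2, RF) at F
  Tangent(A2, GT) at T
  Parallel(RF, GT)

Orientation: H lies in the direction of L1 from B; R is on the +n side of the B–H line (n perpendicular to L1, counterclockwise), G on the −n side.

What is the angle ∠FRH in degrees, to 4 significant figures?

9.926°

Tangency of A1 to both parallel lines with radius 4.2 puts R and G at B ± 4.2·n: R = (3.092, 2.843), G = (-3.092, -2.843). Equal radii place F and T the same way about H: F = H + 4.2·n = (19.34, -14.82), T = H − 4.2·n = (13.15, -20.51). Then cos ∠FRH = RF·RH / (|RF||RH|), giving 9.926°.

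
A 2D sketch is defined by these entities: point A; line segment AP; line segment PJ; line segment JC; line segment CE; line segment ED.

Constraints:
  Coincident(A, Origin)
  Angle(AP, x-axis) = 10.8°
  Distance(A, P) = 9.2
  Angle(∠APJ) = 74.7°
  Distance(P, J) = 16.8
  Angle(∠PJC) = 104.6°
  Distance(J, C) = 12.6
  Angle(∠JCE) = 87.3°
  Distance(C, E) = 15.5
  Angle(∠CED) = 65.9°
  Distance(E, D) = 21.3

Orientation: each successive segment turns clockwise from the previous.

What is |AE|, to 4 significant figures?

6.937

A is at the origin; AP runs at 10.8° with length 9.2, so P = (9.037, 1.724). ∠APJ = 74.7° gives PJ at -94.50° from the x-axis; with |PJ| = 16.8, J = (7.719, -15.02). ∠PJC = 104.6° gives JC at -169.9° from the x-axis; with |JC| = 12.6, C = (-4.686, -17.23). ∠JCE = 87.3° gives CE at 97.40° from the x-axis; with |CE| = 15.5, E = (-6.682, -1.863). Then |AE| = |E − A| = 6.937.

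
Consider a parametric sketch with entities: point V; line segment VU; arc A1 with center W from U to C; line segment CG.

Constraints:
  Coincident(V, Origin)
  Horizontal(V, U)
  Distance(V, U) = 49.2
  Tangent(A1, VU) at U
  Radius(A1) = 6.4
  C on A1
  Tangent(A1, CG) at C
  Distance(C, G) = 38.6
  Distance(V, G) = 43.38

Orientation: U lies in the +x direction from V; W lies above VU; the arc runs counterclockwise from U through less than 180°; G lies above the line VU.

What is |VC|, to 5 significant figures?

54.515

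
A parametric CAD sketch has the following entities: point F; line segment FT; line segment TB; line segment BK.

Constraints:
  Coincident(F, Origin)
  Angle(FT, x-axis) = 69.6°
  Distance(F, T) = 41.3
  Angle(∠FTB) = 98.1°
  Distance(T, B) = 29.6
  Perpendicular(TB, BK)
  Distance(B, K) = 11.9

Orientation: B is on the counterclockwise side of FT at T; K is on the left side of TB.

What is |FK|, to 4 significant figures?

45.77

∠FTB = 98.1°, so TB runs at 69.6° + (180° − 98.1°) = 151.5° from the x-axis; with |TB| = 29.6, B = T + 29.6·(cos 151.5°, sin 151.5°) = (-11.62, 52.83). TB is perpendicular to BK; with |BK| = 11.9 on the left of TB, K = B + 11.9·(-0.4772, -0.8788) = (-17.30, 42.38). Then |FK| = |K − F| = 45.77.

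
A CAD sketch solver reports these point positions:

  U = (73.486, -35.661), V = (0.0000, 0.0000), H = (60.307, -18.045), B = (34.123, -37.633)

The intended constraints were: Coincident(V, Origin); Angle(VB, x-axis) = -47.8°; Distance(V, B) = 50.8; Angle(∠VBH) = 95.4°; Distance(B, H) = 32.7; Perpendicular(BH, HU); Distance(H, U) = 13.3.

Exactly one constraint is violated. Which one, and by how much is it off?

Distance(H, U) = 13.3 — off by 8.70.

V = (0.00, 0.00) ✓; VB at -47.80° ✓; |VB| = 50.80 ✓; ∠VBH = 95.40° ✓; |BH| = 32.70 ✓; ∠(BH, HU) = 90.00° ✓; |HU| = 22.00 ✗.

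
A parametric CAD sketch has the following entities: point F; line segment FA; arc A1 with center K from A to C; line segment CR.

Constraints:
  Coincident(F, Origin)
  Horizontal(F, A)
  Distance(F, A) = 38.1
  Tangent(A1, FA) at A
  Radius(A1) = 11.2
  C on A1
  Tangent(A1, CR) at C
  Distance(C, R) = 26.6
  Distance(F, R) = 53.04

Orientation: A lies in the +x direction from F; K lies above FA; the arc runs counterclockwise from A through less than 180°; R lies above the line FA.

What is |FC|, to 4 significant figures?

50.70

Checks: F = (0.00, 0.00) ✓; |KA| = 11.20 ✓; |KC| = 11.20 ✓; ∠(KC, CR) = 90.00° ✓; |CR| = 26.60 ✓; |FR| = 53.04 ✓.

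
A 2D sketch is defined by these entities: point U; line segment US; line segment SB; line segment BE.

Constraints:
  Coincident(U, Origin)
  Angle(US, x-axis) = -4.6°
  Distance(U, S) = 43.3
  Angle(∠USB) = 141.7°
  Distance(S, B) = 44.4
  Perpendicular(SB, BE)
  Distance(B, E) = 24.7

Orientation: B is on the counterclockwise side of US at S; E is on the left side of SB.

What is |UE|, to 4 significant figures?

78.41

U is at the origin; US runs at -4.6° with length 43.3, so S = 43.3·(cos -4.6°, sin -4.6°) = (43.16, -3.473). ∠USB = 141.7°, so SB runs at -4.6° + (180° − 141.7°) = 33.70° from the x-axis; with |SB| = 44.4, B = S + 44.4·(cos 33.70°, sin 33.70°) = (80.10, 21.16). The perpendicularity gives BE at right angles to SB; with |BE| = 24.7 on the left of SB, E = B + 24.7·(-0.5548, 0.8320) = (66.39, 41.71). Then |UE| = |E − U| = 78.41.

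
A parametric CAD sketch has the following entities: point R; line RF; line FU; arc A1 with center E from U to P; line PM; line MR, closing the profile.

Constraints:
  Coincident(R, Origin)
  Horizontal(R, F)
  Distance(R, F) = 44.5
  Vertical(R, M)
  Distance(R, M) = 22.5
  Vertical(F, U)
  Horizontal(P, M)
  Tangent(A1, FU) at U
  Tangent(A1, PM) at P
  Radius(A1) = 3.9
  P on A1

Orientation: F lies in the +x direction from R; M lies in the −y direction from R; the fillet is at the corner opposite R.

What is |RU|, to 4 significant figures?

48.23

R is at the origin; R and F share the same y with |RF| = 44.5 and F on the +x side, so F = (44.50, 0.000). R and M share the same x with |RM| = 22.5 and M on the −y side, so M = (0.000, -22.50). The virtual corner opposite R is at (44.50, -22.50). A1 meets FU tangentially, so EU is at right angles to FU and the tangent condition forces EP to be normal to PM, with radius 3.9, so the center E sits 3.9 in from both sides at E = (40.60, -18.60). That places the tangent points at U = (44.50, -18.60) on FU and P = (40.60, -22.50) on PM. Then |RU| = |U − R| = 48.23.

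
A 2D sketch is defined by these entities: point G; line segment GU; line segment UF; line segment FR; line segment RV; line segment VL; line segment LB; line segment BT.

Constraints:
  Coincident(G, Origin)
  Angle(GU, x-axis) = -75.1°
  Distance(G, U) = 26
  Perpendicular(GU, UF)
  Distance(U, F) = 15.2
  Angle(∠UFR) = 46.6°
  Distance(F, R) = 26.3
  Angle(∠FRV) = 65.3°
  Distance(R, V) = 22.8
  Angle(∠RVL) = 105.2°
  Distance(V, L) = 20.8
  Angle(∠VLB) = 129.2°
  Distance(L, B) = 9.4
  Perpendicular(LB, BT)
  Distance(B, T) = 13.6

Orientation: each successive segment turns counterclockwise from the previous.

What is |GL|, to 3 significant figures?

40.9

G is at the origin; GU runs at -75.1° with length 26.0, so U = (6.69, -25.1). The perpendicularity gives UF at right angles to GU, so UF runs at 14.9°; with |UF| = 15.2, F = (21.4, -21.2). ∠UFR = 46.6° gives FR at 148° from the x-axis; with |FR| = 26.3, R = (-1.00, -7.40). ∠FRV = 65.3° gives RV at -97.0° from the x-axis; with |RV| = 22.8, V = (-3.78, -30.0). ∠RVL = 105.2° gives VL at -22.2° from the x-axis; with |VL| = 20.8, L = (15.5, -37.9). Then |GL| = |L − G| = 40.9.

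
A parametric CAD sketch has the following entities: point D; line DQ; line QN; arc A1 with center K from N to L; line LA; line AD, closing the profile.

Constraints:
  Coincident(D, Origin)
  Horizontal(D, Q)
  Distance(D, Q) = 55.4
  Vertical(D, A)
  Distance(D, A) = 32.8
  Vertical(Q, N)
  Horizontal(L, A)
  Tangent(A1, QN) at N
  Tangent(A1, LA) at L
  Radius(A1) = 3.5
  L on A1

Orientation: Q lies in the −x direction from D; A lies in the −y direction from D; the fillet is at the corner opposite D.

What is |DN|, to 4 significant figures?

62.67

The virtual corner opposite D is at (-55.40, -32.80). Since A1 is tangent to QN there, KN ⟂ QN and A1 meets LA tangentially, so KL is at right angles to LA, with radius 3.5, so the center K sits 3.5 in from both sides at K = (-51.90, -29.30). That places the tangent points at N = (-55.40, -29.30) on QN and L = (-51.90, -32.80) on LA. Then |DN| = |N − D| = 62.67.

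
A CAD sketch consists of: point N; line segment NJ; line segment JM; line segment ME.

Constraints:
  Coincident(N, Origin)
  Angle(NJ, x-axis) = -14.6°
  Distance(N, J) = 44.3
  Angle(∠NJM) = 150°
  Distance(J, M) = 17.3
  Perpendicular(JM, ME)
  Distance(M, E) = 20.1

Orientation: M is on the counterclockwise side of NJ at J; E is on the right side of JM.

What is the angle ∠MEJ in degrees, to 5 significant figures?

40.718°

∠NJM = 150.0°, so JM runs at -14.6° + (180° − 150.0°) = 15.400° from the x-axis; with |JM| = 17.3, M = J + 17.3·(cos 15.400°, sin 15.400°) = (59.548, -6.5726). JM ⟂ ME; with |ME| = 20.1 on the right of JM, E = M + 20.1·(0.26556, -0.96410) = (64.886, -25.951). Then cos ∠MEJ = EM·EJ / (|EM||EJ|), giving 40.718°.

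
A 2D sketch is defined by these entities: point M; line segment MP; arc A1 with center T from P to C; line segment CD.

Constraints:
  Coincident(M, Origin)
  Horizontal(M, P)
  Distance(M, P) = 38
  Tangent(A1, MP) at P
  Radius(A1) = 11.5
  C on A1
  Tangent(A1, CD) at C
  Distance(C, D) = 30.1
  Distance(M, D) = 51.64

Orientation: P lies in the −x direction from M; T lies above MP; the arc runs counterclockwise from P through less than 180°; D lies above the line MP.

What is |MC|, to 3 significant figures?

29.4

Checks: M = (0.00, 0.00) ✓; |MP| = 38.00 ✓; |TC| = 11.50 ✓; ∠(TC, CD) = 90.00° ✓; |CD| = 30.10 ✓; |MD| = 51.64 ✓.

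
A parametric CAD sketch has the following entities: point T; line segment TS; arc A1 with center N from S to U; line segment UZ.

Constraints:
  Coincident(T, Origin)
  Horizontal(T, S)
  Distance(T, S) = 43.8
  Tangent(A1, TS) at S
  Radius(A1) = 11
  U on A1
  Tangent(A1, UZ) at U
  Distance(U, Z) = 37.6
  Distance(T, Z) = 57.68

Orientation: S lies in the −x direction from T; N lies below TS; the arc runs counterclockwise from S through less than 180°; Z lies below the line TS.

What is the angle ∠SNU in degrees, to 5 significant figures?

124.41°

Checks: |NU| = 11.00 ✓; ∠(NU, UZ) = 90.00° ✓; |UZ| = 37.60 ✓; |TZ| = 57.68 ✓.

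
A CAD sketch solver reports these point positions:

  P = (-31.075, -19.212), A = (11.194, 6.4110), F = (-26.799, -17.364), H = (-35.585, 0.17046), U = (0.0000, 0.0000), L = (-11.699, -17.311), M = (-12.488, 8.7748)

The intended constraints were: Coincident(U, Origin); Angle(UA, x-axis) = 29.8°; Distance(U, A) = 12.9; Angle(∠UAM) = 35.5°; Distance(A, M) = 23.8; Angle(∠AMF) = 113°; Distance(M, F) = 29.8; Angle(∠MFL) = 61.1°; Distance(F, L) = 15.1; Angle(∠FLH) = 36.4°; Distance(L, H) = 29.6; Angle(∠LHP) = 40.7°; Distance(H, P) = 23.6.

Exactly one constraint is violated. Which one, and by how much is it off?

Distance(H, P) = 23.6 — off by 3.70.

U = (0.00, 0.00) ✓; UA at 29.80° ✓; |UA| = 12.90 ✓; ∠UAM = 35.50° ✓; |AM| = 23.80 ✓; ∠AMF = 113.0° ✓; |MF| = 29.80 ✓; ∠MFL = 61.10° ✓; |FL| = 15.10 ✓; ∠FLH = 36.40° ✓; |LH| = 29.60 ✓; ∠LHP = 40.70° ✓; |HP| = 19.90 ✗.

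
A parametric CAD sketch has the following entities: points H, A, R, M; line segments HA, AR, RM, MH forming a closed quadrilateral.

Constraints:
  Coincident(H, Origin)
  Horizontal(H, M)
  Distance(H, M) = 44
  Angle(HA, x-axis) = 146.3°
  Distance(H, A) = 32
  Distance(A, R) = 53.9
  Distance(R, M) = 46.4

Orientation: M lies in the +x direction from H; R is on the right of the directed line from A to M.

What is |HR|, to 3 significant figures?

26.2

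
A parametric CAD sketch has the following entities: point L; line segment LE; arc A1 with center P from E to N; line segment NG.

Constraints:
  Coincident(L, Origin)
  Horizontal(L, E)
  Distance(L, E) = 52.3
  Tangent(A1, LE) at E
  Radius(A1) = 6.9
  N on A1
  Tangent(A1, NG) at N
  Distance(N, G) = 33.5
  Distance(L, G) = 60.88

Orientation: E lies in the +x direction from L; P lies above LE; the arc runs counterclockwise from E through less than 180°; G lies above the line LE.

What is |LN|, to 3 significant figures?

59.4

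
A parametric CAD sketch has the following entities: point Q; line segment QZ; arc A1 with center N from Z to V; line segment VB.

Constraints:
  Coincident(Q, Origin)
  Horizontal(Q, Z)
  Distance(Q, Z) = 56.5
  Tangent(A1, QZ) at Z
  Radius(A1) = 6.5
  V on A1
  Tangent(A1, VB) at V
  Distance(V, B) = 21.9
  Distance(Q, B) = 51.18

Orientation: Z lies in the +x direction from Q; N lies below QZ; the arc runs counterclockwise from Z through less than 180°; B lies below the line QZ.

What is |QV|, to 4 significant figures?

50.47

Q is at the origin; QZ is horizontal with |QZ| = 56.5 and Z on the +x side, so Z = (56.50, 0.000). The tangent condition forces NZ to be normal to QZ, so N = Z + (0, -6.5) = (56.50, -6.500). Since NV ⟂ VB (tangency), |NB| = √(6.5² + 21.9²) = 22.84 regardless of where V sits on A1. So B lies on both circle(Q, 51.18) and circle(N, 22.84); the below-QZ intersection is B = (44.22, -25.76). V is the foot of the tangent from B: V = (50.25, -4.711).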